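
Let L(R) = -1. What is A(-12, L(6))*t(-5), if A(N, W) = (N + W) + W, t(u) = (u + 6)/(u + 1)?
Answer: 7/2 ≈ 3.5000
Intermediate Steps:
t(u) = (6 + u)/(1 + u)
A(N, W) = N + 2*W
A(-12, L(6))*t(-5) = (-12 + 2*(-1))*((6 - 5)/(1 - 5)) = (-12 - 2)*(1/(-4)) = -(-7)/2 = -14*(-¼) = 7/2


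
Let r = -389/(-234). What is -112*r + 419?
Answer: 27239/117 ≈ 232.81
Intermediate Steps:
r = 389/234 (r = -389*(-1/234) = 389/234 ≈ 1.6624)
-112*r + 419 = -112*389/234 + 419 = -21784/117 + 419 = 27239/117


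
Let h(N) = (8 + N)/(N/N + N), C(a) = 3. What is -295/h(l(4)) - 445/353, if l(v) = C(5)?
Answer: -421435/3883 ≈ -108.53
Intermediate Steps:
l(v) = 3
h(N) = (8 + N)/(1 + N)
-295/h(l(4)) - 445/353 = -295*(1 + 3)/(8 + 3) - 445/353 = -295/(11/4) - 445*1/353 = -295/((¼)*11) - 445/353 = -295/11/4 - 445/353 = -295*4/11 - 445/353 = -1180/11 - 445/353 = -421435/3883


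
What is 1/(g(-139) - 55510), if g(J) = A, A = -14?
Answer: -1/55524 ≈ -1.8010e-5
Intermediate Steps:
g(J) = -14
1/(g(-139) - 55510) = 1/(-14 - 55510) = 1/(-55524) = -1/55524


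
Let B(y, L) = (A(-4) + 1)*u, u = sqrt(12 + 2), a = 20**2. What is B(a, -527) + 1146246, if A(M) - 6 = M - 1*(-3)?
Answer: 1146246 + 6*sqrt(14) ≈ 1.1463e+6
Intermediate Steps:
a = 400
A(M) = 9 + M (A(M) = 6 + (M - 1*(-3)) = 6 + (M + 3) = 6 + (3 + M) = 9 + M)
u = sqrt(14) ≈ 3.7417
B(y, L) = 6*sqrt(14) (B(y, L) = ((9 - 4) + 1)*sqrt(14) = (5 + 1)*sqrt(14) = 6*sqrt(14))
B(a, -527) + 1146246 = 6*sqrt(14) + 1146246 = 1146246 + 6*sqrt(14)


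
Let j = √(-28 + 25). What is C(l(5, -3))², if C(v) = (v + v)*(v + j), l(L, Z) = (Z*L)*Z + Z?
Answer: 12425616 + 592704*I*√3 ≈ 1.2426e+7 + 1.0266e+6*I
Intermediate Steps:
l(L, Z) = Z + L*Z² (l(L, Z) = (L*Z)*Z + Z = L*Z² + Z = Z + L*Z²)
j = I*√3 (j = √(-3) = I*√3 ≈ 1.732*I)
C(v) = 2*v*(v + I*√3) (C(v) = (v + v)*(v + I*√3) = (2*v)*(v + I*√3) = 2*v*(v + I*√3))
C(l(5, -3))² = (2*(-3*(1 + 5*(-3)))*(-3*(1 + 5*(-3)) + I*√3))² = (2*(-3*(1 - 15))*(-3*(1 - 15) + I*√3))² = (2*(-3*(-14))*(-3*(-14) + I*√3))² = (2*42*(42 + I*√3))² = (3528 + 84*I*√3)²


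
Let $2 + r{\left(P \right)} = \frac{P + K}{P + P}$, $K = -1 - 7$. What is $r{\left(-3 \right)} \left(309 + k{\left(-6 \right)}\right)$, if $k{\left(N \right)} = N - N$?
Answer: $- \frac{103}{2} \approx -51.5$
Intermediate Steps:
$K = -8$ ($K = -1 - 7 = -8$)
$k{\left(N \right)} = 0$
$r{\left(P \right)} = -2 + \frac{-8 + P}{2 P}$ ($r{\left(P \right)} = -2 + \frac{P - 8}{P + P} = -2 + \frac{-8 + P}{2 P}$)
$r{\left(-3 \right)} \left(309 + k{\left(-6 \right)}\right) = \left(- \frac{3}{2} - \frac{4}{-3}\right) \left(309 + 0\right) = \left(- \frac{3}{2} - - \frac{4}{3}\right) 309 = \left(- \frac{3}{2} + \frac{4}{3}\right) 309 = \left(- \frac{1}{6}\right) 309 = - \frac{103}{2}$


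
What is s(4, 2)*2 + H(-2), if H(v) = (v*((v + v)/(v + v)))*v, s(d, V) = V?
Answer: 8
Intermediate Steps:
H(v) = v² (H(v) = (v*((2*v)/((2*v))))*v = (v*((2*v)*(1/(2*v))))*v = (v*1)*v = v*v = v²)
s(4, 2)*2 + H(-2) = 2*2 + (-2)² = 4 + 4 = 8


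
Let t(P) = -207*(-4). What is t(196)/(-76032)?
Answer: -23/2112 ≈ -0.010890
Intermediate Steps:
t(P) = 828
t(196)/(-76032) = 828/(-76032) = 828*(-1/76032) = -23/2112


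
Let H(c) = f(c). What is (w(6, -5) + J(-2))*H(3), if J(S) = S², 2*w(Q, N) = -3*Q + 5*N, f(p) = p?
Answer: -105/2 ≈ -52.500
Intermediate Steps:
w(Q, N) = -3*Q/2 + 5*N/2 (w(Q, N) = (-3*Q + 5*N)/2 = -3*Q/2 + 5*N/2)
H(c) = c
(w(6, -5) + J(-2))*H(3) = ((-3/2*6 + (5/2)*(-5)) + (-2)²)*3 = ((-9 - 25/2) + 4)*3 = (-43/2 + 4)*3 = -35/2*3 = -105/2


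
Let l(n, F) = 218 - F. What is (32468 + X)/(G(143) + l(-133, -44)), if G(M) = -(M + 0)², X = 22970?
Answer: -55438/20187 ≈ -2.7462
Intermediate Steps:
G(M) = -M²
(32468 + X)/(G(143) + l(-133, -44)) = (32468 + 22970)/(-1*143² + (218 - 1*(-44))) = 55438/(-1*20449 + (218 + 44)) = 55438/(-20449 + 262) = 55438/(-20187) = 55438*(-1/20187) = -55438/20187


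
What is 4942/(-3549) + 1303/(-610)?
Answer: -1091281/309270 ≈ -3.5286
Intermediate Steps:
4942/(-3549) + 1303/(-610) = 4942*(-1/3549) + 1303*(-1/610) = -706/507 - 1303/610 = -1091281/309270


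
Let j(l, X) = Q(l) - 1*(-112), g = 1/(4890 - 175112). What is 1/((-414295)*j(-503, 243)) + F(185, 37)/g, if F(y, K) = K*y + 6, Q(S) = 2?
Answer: -55078765755418861/47229630 ≈ -1.1662e+9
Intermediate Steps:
g = -1/170222 (g = 1/(-170222) = -1/170222 ≈ -5.8747e-6)
F(y, K) = 6 + K*y
j(l, X) = 114 (j(l, X) = 2 - 1*(-112) = 2 + 112 = 114)
1/((-414295)*j(-503, 243)) + F(185, 37)/g = 1/(-414295*114) + (6 + 37*185)/(-1/170222) = -1/414295*1/114 + (6 + 6845)*(-170222) = -1/47229630 + 6851*(-170222) = -1/47229630 - 1166190922 = -55078765755418861/47229630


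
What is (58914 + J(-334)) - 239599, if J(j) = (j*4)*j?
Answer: 265539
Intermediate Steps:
J(j) = 4*j² (J(j) = (4*j)*j = 4*j²)
(58914 + J(-334)) - 239599 = (58914 + 4*(-334)²) - 239599 = (58914 + 4*111556) - 239599 = (58914 + 446224) - 239599 = 505138 - 239599 = 265539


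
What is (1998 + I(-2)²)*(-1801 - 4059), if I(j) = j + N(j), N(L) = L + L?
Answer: -11919240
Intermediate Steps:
N(L) = 2*L
I(j) = 3*j (I(j) = j + 2*j = 3*j)
(1998 + I(-2)²)*(-1801 - 4059) = (1998 + (3*(-2))²)*(-1801 - 4059) = (1998 + (-6)²)*(-5860) = (1998 + 36)*(-5860) = 2034*(-5860) = -11919240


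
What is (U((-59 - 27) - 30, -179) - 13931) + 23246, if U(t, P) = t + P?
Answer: 9020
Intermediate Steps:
U(t, P) = P + t
(U((-59 - 27) - 30, -179) - 13931) + 23246 = ((-179 + ((-59 - 27) - 30)) - 13931) + 23246 = ((-179 + (-86 - 30)) - 13931) + 23246 = ((-179 - 116) - 13931) + 23246 = (-295 - 13931) + 23246 = -14226 + 23246 = 9020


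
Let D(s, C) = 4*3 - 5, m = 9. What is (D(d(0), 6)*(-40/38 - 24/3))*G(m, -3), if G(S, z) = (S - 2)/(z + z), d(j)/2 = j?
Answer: 4214/57 ≈ 73.930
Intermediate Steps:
d(j) = 2*j
D(s, C) = 7 (D(s, C) = 12 - 5 = 7)
G(S, z) = (-2 + S)/(2*z) (G(S, z) = (-2 + S)/((2*z)) = (-2 + S)*(1/(2*z)) = (-2 + S)/(2*z))
(D(d(0), 6)*(-40/38 - 24/3))*G(m, -3) = (7*(-40/38 - 24/3))*((½)*(-2 + 9)/(-3)) = (7*(-40*1/38 - 24*⅓))*((½)*(-⅓)*7) = (7*(-20/19 - 8))*(-7/6) = (7*(-172/19))*(-7/6) = -1204/19*(-7/6) = 4214/57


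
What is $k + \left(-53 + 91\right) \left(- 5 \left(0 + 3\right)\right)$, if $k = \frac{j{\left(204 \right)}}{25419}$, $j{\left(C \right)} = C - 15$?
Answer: $- \frac{4829547}{8473} \approx -569.99$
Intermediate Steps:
$j{\left(C \right)} = -15 + C$
$k = \frac{63}{8473}$ ($k = \frac{-15 + 204}{25419} = 189 \cdot \frac{1}{25419} = \frac{63}{8473} \approx 0.0074354$)
$k + \left(-53 + 91\right) \left(- 5 \left(0 + 3\right)\right) = \frac{63}{8473} + \left(-53 + 91\right) \left(- 5 \left(0 + 3\right)\right) = \frac{63}{8473} + 38 \left(\left(-5\right) 3\right) = \frac{63}{8473} + 38 \left(-15\right) = \frac{63}{8473} - 570 = - \frac{4829547}{8473}$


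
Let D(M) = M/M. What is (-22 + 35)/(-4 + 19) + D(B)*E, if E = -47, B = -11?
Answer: -692/15 ≈ -46.133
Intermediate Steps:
D(M) = 1
(-22 + 35)/(-4 + 19) + D(B)*E = (-22 + 35)/(-4 + 19) + 1*(-47) = 13/15 - 47 = -692/15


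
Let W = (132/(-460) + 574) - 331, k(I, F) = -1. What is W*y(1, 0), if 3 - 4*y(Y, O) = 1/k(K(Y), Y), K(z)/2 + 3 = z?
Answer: 27912/115 ≈ 242.71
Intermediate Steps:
K(z) = -6 + 2*z
y(Y, O) = 1 (y(Y, O) = ¾ - ¼/(-1) = ¾ - ¼*(-1) = ¾ + ¼ = 1)
W = 27912/115 (W = (132*(-1/460) + 574) - 331 = (-33/115 + 574) - 331 = 65977/115 - 331 = 27912/115 ≈ 242.71)
W*y(1, 0) = (27912/115)*1 = 27912/115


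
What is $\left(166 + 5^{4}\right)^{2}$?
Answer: $625681$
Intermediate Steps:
$\left(166 + 5^{4}\right)^{2} = \left(166 + 625\right)^{2} = 791^{2} = 625681$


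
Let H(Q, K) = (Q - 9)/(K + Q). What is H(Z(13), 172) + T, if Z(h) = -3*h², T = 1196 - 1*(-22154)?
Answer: 7822766/335 ≈ 23352.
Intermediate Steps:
T = 23350 (T = 1196 + 22154 = 23350)
H(Q, K) = (-9 + Q)/(K + Q)
H(Z(13), 172) + T = (-9 - 3*13²)/(172 - 3*13²) + 23350 = (-9 - 3*169)/(172 - 3*169) + 23350 = (-9 - 507)/(172 - 507) + 23350 = -516/(-335) + 23350 = -1/335*(-516) + 23350 = 516/335 + 23350 = 7822766/335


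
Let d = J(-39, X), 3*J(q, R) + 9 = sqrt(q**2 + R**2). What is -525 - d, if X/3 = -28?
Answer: -522 - sqrt(953) ≈ -552.87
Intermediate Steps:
X = -84 (X = 3*(-28) = -84)
J(q, R) = -3 + sqrt(R**2 + q**2)/3 (J(q, R) = -3 + sqrt(q**2 + R**2)/3 = -3 + sqrt(R**2 + q**2)/3)
d = -3 + sqrt(953) (d = -3 + sqrt((-84)**2 + (-39)**2)/3 = -3 + sqrt(7056 + 1521)/3 = -3 + sqrt(8577)/3 = -3 + (3*sqrt(953))/3 = -3 + sqrt(953) ≈ 27.871)
-525 - d = -525 - (-3 + sqrt(953)) = -525 + (3 - sqrt(953)) = -522 - sqrt(953)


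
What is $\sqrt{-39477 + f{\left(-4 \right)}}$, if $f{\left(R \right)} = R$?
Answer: $i \sqrt{39481} \approx 198.7 i$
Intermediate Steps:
$\sqrt{-39477 + f{\left(-4 \right)}} = \sqrt{-39477 - 4} = \sqrt{-39481} = i \sqrt{39481}$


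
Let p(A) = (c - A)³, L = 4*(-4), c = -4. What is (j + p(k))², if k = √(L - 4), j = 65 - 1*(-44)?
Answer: 65545 - 31920*I*√5 ≈ 65545.0 - 71375.0*I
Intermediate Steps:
L = -16
j = 109 (j = 65 + 44 = 109)
k = 2*I*√5 (k = √(-16 - 4) = √(-20) = 2*I*√5 ≈ 4.4721*I)
p(A) = (-4 - A)³
(j + p(k))² = (109 - (4 + 2*I*√5)³)²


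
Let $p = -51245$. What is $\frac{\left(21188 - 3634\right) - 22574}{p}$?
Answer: $\frac{1004}{10249} \approx 0.097961$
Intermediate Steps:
$\frac{\left(21188 - 3634\right) - 22574}{p} = \frac{\left(21188 - 3634\right) - 22574}{-51245} = \left(17554 - 22574\right) \left(- \frac{1}{51245}\right) = \left(-5020\right) \left(- \frac{1}{51245}\right) = \frac{1004}{10249}$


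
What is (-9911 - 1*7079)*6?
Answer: -101940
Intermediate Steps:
(-9911 - 1*7079)*6 = (-9911 - 7079)*6 = -16990*6 = -101940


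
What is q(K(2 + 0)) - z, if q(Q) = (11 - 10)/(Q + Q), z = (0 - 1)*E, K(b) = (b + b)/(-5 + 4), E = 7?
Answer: 55/8 ≈ 6.8750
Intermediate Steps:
K(b) = -2*b (K(b) = (2*b)/(-1) = (2*b)*(-1) = -2*b)
z = -7 (z = (0 - 1)*7 = -1*7 = -7)
q(Q) = 1/(2*Q)
q(K(2 + 0)) - z = 1/(2*((-2*(2 + 0)))) - 1*(-7) = 1/(2*((-2*2))) + 7 = (1/2)/(-4) + 7 = (1/2)*(-1/4) + 7 = -1/8 + 7 = 55/8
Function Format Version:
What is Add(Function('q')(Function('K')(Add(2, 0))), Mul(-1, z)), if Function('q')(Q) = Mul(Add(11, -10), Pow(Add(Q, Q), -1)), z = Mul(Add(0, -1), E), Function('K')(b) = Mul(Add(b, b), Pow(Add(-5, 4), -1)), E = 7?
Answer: Rational(55, 8) ≈ 6.8750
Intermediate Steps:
Function('K')(b) = Mul(-2, b) (Function('K')(b) = Mul(Mul(2, b), Pow(-1, -1)) = Mul(Mul(2, b), -1) = Mul(-2, b))
z = -7 (z = Mul(Add(0, -1), 7) = Mul(-1, 7) = -7)
Function('q')(Q) = Mul(Rational(1, 2), Pow(Q, -1)) (Function('q')(Q) = Mul(1, Pow(Mul(2, Q), -1)) = Mul(1, Mul(Rational(1, 2), Pow(Q, -1))) = Mul(Rational(1, 2), Pow(Q, -1)))
Add(Function('q')(Function('K')(Add(2, 0))), Mul(-1, z)) = Add(Mul(Rational(1, 2), Pow(Mul(-2, Add(2, 0)), -1)), Mul(-1, -7)) = Add(Mul(Rational(1, 2), Pow(Mul(-2, 2), -1)), 7) = Add(Mul(Rational(1, 2), Pow(-4, -1)), 7) = Add(Mul(Rational(1, 2), Rational(-1, 4)), 7) = Add(Rational(-1, 8), 7) = Rational(55, 8)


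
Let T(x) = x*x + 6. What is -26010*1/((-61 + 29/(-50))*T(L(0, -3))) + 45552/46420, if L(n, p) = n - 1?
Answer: 15337748064/250122565 ≈ 61.321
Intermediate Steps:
L(n, p) = -1 + n
T(x) = 6 + x**2 (T(x) = x**2 + 6 = 6 + x**2)
-26010*1/((-61 + 29/(-50))*T(L(0, -3))) + 45552/46420 = -26010*1/((-61 + 29/(-50))*(6 + (-1 + 0)**2)) + 45552/46420 = -26010*1/((-61 + 29*(-1/50))*(6 + (-1)**2)) + 45552*(1/46420) = -26010*1/((-61 - 29/50)*(6 + 1)) + 11388/11605 = -26010/((-3079/50*7)) + 11388/11605 = -26010/(-21553/50) + 11388/11605 = -26010*(-50/21553) + 11388/11605 = 1300500/21553 + 11388/11605 = 15337748064/250122565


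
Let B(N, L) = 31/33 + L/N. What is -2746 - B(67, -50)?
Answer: -6071833/2211 ≈ -2746.2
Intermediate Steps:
B(N, L) = 31/33 + L/N (B(N, L) = 31*(1/33) + L/N = 31/33 + L/N)
-2746 - B(67, -50) = -2746 - (31/33 - 50/67) = -2746 - 1*427/2211 = -2746 - 427/2211 = -6071833/2211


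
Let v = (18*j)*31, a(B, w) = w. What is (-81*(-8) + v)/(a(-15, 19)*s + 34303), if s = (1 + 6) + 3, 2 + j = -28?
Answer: -16092/34493 ≈ -0.46653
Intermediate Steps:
j = -30 (j = -2 - 28 = -30)
v = -16740 (v = (18*(-30))*31 = -540*31 = -16740)
s = 10 (s = 7 + 3 = 10)
(-81*(-8) + v)/(a(-15, 19)*s + 34303) = (-81*(-8) - 16740)/(19*10 + 34303) = (648 - 16740)/(190 + 34303) = -16092/34493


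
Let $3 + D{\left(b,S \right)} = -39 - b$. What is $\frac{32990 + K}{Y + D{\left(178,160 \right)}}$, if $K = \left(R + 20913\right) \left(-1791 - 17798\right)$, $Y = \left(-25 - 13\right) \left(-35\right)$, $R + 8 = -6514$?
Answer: $- \frac{281872309}{1110} \approx -2.5394 \cdot 10^{5}$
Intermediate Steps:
$D{\left(b,S \right)} = -42 - b$ ($D{\left(b,S \right)} = -3 - \left(39 + b\right) = -42 - b$)
$R = -6522$ ($R = -8 - 6514 = -6522$)
$Y = 1330$ ($Y = \left(-38\right) \left(-35\right) = 1330$)
$K = -281905299$ ($K = \left(-6522 + 20913\right) \left(-1791 - 17798\right) = 14391 \left(-19589\right) = -281905299$)
$\frac{32990 + K}{Y + D{\left(178,160 \right)}} = \frac{32990 - 281905299}{1330 - 220} = - \frac{281872309}{1330 - 220} = - \frac{281872309}{1110}$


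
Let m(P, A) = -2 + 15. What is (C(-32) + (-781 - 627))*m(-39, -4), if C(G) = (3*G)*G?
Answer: 21632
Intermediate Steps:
C(G) = 3*G**2
m(P, A) = 13
(C(-32) + (-781 - 627))*m(-39, -4) = (3*(-32)**2 + (-781 - 627))*13 = (3*1024 - 1408)*13 = (3072 - 1408)*13 = 1664*13 = 21632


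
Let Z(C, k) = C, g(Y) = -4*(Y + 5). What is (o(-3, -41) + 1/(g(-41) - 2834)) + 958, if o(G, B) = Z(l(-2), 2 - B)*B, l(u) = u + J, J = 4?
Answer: 2356439/2690 ≈ 876.00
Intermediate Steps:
g(Y) = -20 - 4*Y (g(Y) = -4*(5 + Y) = -20 - 4*Y)
l(u) = 4 + u (l(u) = u + 4 = 4 + u)
o(G, B) = 2*B (o(G, B) = (4 - 2)*B = 2*B)
(o(-3, -41) + 1/(g(-41) - 2834)) + 958 = (2*(-41) + 1/((-20 - 4*(-41)) - 2834)) + 958 = (-82 + 1/((-20 + 164) - 2834)) + 958 = (-82 + 1/(144 - 2834)) + 958 = (-82 + 1/(-2690)) + 958 = (-82 - 1/2690) + 958 = -220581/2690 + 958 = 2356439/2690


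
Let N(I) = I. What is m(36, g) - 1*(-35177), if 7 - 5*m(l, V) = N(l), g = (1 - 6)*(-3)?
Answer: 175856/5 ≈ 35171.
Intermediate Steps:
g = 15 (g = -5*(-3) = 15)
m(l, V) = 7/5 - l/5
m(36, g) - 1*(-35177) = (7/5 - ⅕*36) - 1*(-35177) = (7/5 - 36/5) + 35177 = -29/5 + 35177 = 175856/5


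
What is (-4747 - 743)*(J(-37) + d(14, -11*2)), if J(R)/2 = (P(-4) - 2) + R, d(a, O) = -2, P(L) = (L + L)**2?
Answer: -263520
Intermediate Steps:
P(L) = 4*L**2 (P(L) = (2*L)**2 = 4*L**2)
J(R) = 124 + 2*R (J(R) = 2*((4*(-4)**2 - 2) + R) = 2*((4*16 - 2) + R) = 2*((64 - 2) + R) = 2*(62 + R) = 124 + 2*R)
(-4747 - 743)*(J(-37) + d(14, -11*2)) = (-4747 - 743)*((124 + 2*(-37)) - 2) = -5490*((124 - 74) - 2) = -5490*(50 - 2) = -5490*48 = -263520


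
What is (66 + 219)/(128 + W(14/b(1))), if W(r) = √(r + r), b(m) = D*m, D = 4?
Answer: 12160/5459 - 95*√7/5459 ≈ 2.1815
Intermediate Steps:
b(m) = 4*m
W(r) = √2*√r (W(r) = √(2*r) = √2*√r)
(66 + 219)/(128 + W(14/b(1))) = (66 + 219)/(128 + √2*√(14/((4*1)))) = 285/(128 + √2*√(14/4)) = 285/(128 + √2*√(14*(¼))) = 285/(128 + √2*√(7/2)) = 285/(128 + √2*(√14/2)) = 285/(128 + √7)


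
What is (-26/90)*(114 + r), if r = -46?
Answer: -884/45 ≈ -19.644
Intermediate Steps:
(-26/90)*(114 + r) = (-26/90)*(114 - 46) = -26*1/90*68 = -13/45*68 = -884/45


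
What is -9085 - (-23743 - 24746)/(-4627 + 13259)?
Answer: -78373231/8632 ≈ -9079.4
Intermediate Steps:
-9085 - (-23743 - 24746)/(-4627 + 13259) = -9085 - (-48489)/8632 = -9085 - 1*(-48489/8632) = -9085 + 48489/8632 = -78373231/8632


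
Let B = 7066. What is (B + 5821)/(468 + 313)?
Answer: 12887/781 ≈ 16.501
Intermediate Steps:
(B + 5821)/(468 + 313) = (7066 + 5821)/(468 + 313) = 12887/781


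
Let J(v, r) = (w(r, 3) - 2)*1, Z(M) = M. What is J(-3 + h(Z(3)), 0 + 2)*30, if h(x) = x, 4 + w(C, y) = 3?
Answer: -90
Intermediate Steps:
w(C, y) = -1 (w(C, y) = -4 + 3 = -1)
J(v, r) = -3 (J(v, r) = (-1 - 2)*1 = -3*1 = -3)
J(-3 + h(Z(3)), 0 + 2)*30 = -3*30 = -90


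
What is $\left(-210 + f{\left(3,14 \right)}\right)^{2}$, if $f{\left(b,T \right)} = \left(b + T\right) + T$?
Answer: $32041$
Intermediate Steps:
$f{\left(b,T \right)} = b + 2 T$ ($f{\left(b,T \right)} = \left(T + b\right) + T = b + 2 T$)
$\left(-210 + f{\left(3,14 \right)}\right)^{2} = \left(-210 + \left(3 + 2 \cdot 14\right)\right)^{2} = \left(-210 + \left(3 + 28\right)\right)^{2} = \left(-210 + 31\right)^{2} = \left(-179\right)^{2} = 32041$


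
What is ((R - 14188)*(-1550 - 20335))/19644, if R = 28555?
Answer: -104807265/6548 ≈ -16006.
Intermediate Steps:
((R - 14188)*(-1550 - 20335))/19644 = ((28555 - 14188)*(-1550 - 20335))/19644 = (14367*(-21885))*(1/19644) = -314421795*1/19644 = -104807265/6548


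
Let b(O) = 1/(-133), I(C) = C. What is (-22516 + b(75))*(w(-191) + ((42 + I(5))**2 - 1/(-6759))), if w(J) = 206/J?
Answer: -8535765799259182/171698877 ≈ -4.9714e+7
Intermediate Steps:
b(O) = -1/133
(-22516 + b(75))*(w(-191) + ((42 + I(5))**2 - 1/(-6759))) = (-22516 - 1/133)*(206/(-191) + ((42 + 5)**2 - 1/(-6759))) = -2994629*(206*(-1/191) + (47**2 - 1*(-1/6759)))/133 = -2994629*(-206/191 + (2209 + 1/6759))/133 = -2994629*(-206/191 + 14930632/6759)/133 = -2994629/133*2850358358/1290969 = -8535765799259182/171698877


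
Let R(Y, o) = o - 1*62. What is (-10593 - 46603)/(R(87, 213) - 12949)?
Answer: 362/81 ≈ 4.4691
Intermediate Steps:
R(Y, o) = -62 + o (R(Y, o) = o - 62 = -62 + o)
(-10593 - 46603)/(R(87, 213) - 12949) = (-10593 - 46603)/((-62 + 213) - 12949) = -57196/(151 - 12949) = -57196/(-12798) = -57196*(-1/12798) = 362/81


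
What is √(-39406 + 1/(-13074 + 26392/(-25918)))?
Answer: I*√1131331666972410087422/169439162 ≈ 198.51*I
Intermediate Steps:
√(-39406 + 1/(-13074 + 26392/(-25918))) = √(-39406 + 1/(-13074 + 26392*(-1/25918))) = √(-39406 + 1/(-13074 - 13196/12959)) = √(-39406 + 1/(-169439162/12959)) = √(-39406 - 12959/169439162) = √(-6676919630731/169439162) = I*√1131331666972410087422/169439162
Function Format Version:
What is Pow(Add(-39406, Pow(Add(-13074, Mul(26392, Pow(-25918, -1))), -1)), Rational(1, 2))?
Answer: Mul(Rational(1, 169439162), I, Pow(1131331666972410087422, Rational(1, 2))) ≈ Mul(198.51, I)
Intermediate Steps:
Pow(Add(-39406, Pow(Add(-13074, Mul(26392, Pow(-25918, -1))), -1)), Rational(1, 2)) = Pow(Add(-39406, Pow(Add(-13074, Mul(26392, Rational(-1, 25918))), -1)), Rational(1, 2)) = Pow(Add(-39406, Pow(Add(-13074, Rational(-13196, 12959)), -1)), Rational(1, 2)) = Pow(Add(-39406, Pow(Rational(-169439162, 12959), -1)), Rational(1, 2)) = Pow(Add(-39406, Rational(-12959, 169439162)), Rational(1, 2)) = Pow(Rational(-6676919630731, 169439162), Rational(1, 2)) = Mul(Rational(1, 169439162), I, Pow(1131331666972410087422, Rational(1, 2)))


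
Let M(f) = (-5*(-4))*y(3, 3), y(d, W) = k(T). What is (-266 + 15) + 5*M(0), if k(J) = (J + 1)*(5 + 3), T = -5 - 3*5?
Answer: -15451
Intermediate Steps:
T = -20 (T = -5 - 15 = -20)
k(J) = 8 + 8*J (k(J) = (1 + J)*8 = 8 + 8*J)
y(d, W) = -152 (y(d, W) = 8 + 8*(-20) = 8 - 160 = -152)
M(f) = -3040 (M(f) = -5*(-4)*(-152) = 20*(-152) = -3040)
(-266 + 15) + 5*M(0) = (-266 + 15) + 5*(-3040) = -251 - 15200 = -15451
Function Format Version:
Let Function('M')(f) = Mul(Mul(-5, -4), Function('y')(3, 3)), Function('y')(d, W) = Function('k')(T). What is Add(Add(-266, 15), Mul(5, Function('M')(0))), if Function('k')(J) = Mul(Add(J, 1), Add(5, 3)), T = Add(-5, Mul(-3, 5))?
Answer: -15451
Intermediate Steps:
T = -20 (T = Add(-5, -15) = -20)
Function('k')(J) = Add(8, Mul(8, J)) (Function('k')(J) = Mul(Add(1, J), 8) = Add(8, Mul(8, J)))
Function('y')(d, W) = -152 (Function('y')(d, W) = Add(8, Mul(8, -20)) = Add(8, -160) = -152)
Function('M')(f) = -3040 (Function('M')(f) = Mul(Mul(-5, -4), -152) = Mul(20, -152) = -3040)
Add(Add(-266, 15), Mul(5, Function('M')(0))) = Add(Add(-266, 15), Mul(5, -3040)) = Add(-251, -15200) = -15451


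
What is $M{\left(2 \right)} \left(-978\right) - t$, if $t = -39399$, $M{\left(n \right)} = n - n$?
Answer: $39399$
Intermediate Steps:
$M{\left(n \right)} = 0$
$M{\left(2 \right)} \left(-978\right) - t = 0 \left(-978\right) - -39399 = 0 + 39399 = 39399$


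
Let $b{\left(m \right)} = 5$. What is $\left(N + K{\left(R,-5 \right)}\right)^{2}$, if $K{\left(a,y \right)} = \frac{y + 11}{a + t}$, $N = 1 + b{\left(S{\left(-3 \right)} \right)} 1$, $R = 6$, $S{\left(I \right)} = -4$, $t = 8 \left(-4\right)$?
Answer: $\frac{5625}{169} \approx 33.284$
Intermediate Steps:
$t = -32$
$N = 6$ ($N = 1 + 5 \cdot 1 = 1 + 5 = 6$)
$K{\left(a,y \right)} = \frac{11 + y}{-32 + a}$ ($K{\left(a,y \right)} = \frac{y + 11}{a - 32} = \frac{11 + y}{-32 + a}$)
$\left(N + K{\left(R,-5 \right)}\right)^{2} = \left(6 + \frac{11 - 5}{-32 + 6}\right)^{2} = \left(6 + \frac{1}{-26} \cdot 6\right)^{2} = \left(6 - \frac{3}{13}\right)^{2} = \left(\frac{75}{13}\right)^{2} = \frac{5625}{169}$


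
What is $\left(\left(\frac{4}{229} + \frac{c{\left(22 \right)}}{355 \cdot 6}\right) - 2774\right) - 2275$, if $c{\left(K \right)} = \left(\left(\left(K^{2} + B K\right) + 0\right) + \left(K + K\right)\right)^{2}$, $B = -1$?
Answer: $- \frac{1202054983}{243885} \approx -4928.8$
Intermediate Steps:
$c{\left(K \right)} = \left(K + K^{2}\right)^{2}$ ($c{\left(K \right)} = \left(\left(\left(K^{2} - K\right) + 0\right) + \left(K + K\right)\right)^{2} = \left(\left(K^{2} - K\right) + 2 K\right)^{2} = \left(K + K^{2}\right)^{2}$)
$\left(\left(\frac{4}{229} + \frac{c{\left(22 \right)}}{355 \cdot 6}\right) - 2774\right) - 2275 = \left(\left(\frac{4}{229} + \frac{22^{2} \left(1 + 22\right)^{2}}{355 \cdot 6}\right) - 2774\right) - 2275 = \left(\left(4 \cdot \frac{1}{229} + \frac{484 \cdot 23^{2}}{2130}\right) - 2774\right) - 2275 = \left(\left(\frac{4}{229} + 484 \cdot 529 \cdot \frac{1}{2130}\right) - 2774\right) - 2275 = \left(\left(\frac{4}{229} + 256036 \cdot \frac{1}{2130}\right) - 2774\right) - 2275 = \left(\left(\frac{4}{229} + \frac{128018}{1065}\right) - 2774\right) - 2275 = \left(\frac{29320382}{243885} - 2774\right) - 2275 = - \frac{647216608}{243885} - 2275 = - \frac{1202054983}{243885}$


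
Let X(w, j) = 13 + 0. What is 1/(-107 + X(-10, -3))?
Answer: -1/94 ≈ -0.010638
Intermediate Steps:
X(w, j) = 13
1/(-107 + X(-10, -3)) = 1/(-107 + 13) = 1/(-94) = -1/94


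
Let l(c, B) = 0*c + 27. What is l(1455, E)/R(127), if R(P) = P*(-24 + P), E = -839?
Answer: 27/13081 ≈ 0.0020641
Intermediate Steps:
l(c, B) = 27 (l(c, B) = 0 + 27 = 27)
l(1455, E)/R(127) = 27/((127*(-24 + 127))) = 27/((127*103)) = 27/13081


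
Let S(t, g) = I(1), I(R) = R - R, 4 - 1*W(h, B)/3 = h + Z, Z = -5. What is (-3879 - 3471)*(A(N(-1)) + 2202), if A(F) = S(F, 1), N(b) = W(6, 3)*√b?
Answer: -16184700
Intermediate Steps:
W(h, B) = 27 - 3*h (W(h, B) = 12 - 3*(h - 5) = 12 - 3*(-5 + h) = 12 + (15 - 3*h) = 27 - 3*h)
I(R) = 0
S(t, g) = 0
N(b) = 9*√b (N(b) = (27 - 3*6)*√b = (27 - 18)*√b = 9*√b)
A(F) = 0
(-3879 - 3471)*(A(N(-1)) + 2202) = (-3879 - 3471)*(0 + 2202) = -7350*2202 = -16184700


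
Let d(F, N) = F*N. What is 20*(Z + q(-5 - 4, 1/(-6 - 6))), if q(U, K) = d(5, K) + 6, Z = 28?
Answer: 2015/3 ≈ 671.67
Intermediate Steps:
q(U, K) = 6 + 5*K (q(U, K) = 5*K + 6 = 6 + 5*K)
20*(Z + q(-5 - 4, 1/(-6 - 6))) = 20*(28 + (6 + 5/(-6 - 6))) = 20*(28 + (6 + 5/(-12))) = 20*(28 + (6 + 5*(-1/12))) = 20*(28 + (6 - 5/12)) = 20*(28 + 67/12) = 20*(403/12) = 2015/3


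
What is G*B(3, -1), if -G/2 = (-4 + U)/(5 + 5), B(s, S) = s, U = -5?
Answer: 27/5 ≈ 5.4000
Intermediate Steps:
G = 9/5 (G = -2*(-4 - 5)/(5 + 5) = -(-18)/10 = -2*(-9/10) = 9/5 ≈ 1.8000)
G*B(3, -1) = (9/5)*3 = 27/5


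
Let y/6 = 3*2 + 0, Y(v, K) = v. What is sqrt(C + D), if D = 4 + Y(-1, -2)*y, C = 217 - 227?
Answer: I*sqrt(42) ≈ 6.4807*I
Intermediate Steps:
y = 36 (y = 6*(3*2 + 0) = 6*(6 + 0) = 6*6 = 36)
C = -10
D = -32 (D = 4 - 1*36 = 4 - 36 = -32)
sqrt(C + D) = sqrt(-10 - 32) = sqrt(-42) = I*sqrt(42)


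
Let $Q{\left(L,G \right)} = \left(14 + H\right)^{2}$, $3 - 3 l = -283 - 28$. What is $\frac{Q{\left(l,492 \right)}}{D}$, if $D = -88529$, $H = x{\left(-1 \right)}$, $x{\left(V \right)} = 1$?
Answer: $- \frac{225}{88529} \approx -0.0025415$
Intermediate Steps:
$H = 1$
$l = \frac{314}{3}$ ($l = 1 - \frac{-283 - 28}{3} = 1 - - \frac{311}{3} = 1 + \frac{311}{3} = \frac{314}{3} \approx 104.67$)
$Q{\left(L,G \right)} = 225$ ($Q{\left(L,G \right)} = \left(14 + 1\right)^{2} = 15^{2} = 225$)
$\frac{Q{\left(l,492 \right)}}{D} = \frac{225}{-88529} = 225 \left(- \frac{1}{88529}\right) = - \frac{225}{88529}$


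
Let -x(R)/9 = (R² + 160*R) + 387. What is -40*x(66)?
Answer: 5509080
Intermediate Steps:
x(R) = -3483 - 1440*R - 9*R² (x(R) = -9*((R² + 160*R) + 387) = -9*(387 + R² + 160*R) = -3483 - 1440*R - 9*R²)
-40*x(66) = -40*(-3483 - 1440*66 - 9*66²) = -40*(-3483 - 95040 - 9*4356) = -40*(-3483 - 95040 - 39204) = -40*(-137727) = 5509080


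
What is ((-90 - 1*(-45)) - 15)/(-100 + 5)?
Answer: 12/19 ≈ 0.63158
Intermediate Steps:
((-90 - 1*(-45)) - 15)/(-100 + 5) = ((-90 + 45) - 15)/(-95) = (-45 - 15)*(-1/95) = -60*(-1/95) = 12/19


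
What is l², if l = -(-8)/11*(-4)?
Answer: 1024/121 ≈ 8.4628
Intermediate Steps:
l = -32/11 (l = -(-8)/11*(-4) = -8*(-1/11)*(-4) = (8/11)*(-4) = -32/11 ≈ -2.9091)
l² = (-32/11)² = 1024/121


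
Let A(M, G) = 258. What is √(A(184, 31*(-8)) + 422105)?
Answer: √422363 ≈ 649.89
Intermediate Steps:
√(A(184, 31*(-8)) + 422105) = √(258 + 422105) = √422363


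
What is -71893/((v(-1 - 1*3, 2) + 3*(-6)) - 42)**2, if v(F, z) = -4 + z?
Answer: -71893/3844 ≈ -18.703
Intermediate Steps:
-71893/((v(-1 - 1*3, 2) + 3*(-6)) - 42)**2 = -71893/(((-4 + 2) + 3*(-6)) - 42)**2 = -71893/((-2 - 18) - 42)**2 = -71893/(-20 - 42)**2 = -71893/((-62)**2) = -71893/3844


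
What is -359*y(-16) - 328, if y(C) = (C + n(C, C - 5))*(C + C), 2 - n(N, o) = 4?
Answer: -207112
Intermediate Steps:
n(N, o) = -2 (n(N, o) = 2 - 1*4 = 2 - 4 = -2)
y(C) = 2*C*(-2 + C) (y(C) = (C - 2)*(C + C) = (-2 + C)*(2*C) = 2*C*(-2 + C))
-359*y(-16) - 328 = -718*(-16)*(-2 - 16) - 328 = -718*(-16)*(-18) - 328 = -359*576 - 328 = -206784 - 328 = -207112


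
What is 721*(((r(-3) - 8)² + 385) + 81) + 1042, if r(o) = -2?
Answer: 409128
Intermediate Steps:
721*(((r(-3) - 8)² + 385) + 81) + 1042 = 721*(((-2 - 8)² + 385) + 81) + 1042 = 721*(((-10)² + 385) + 81) + 1042 = 721*((100 + 385) + 81) + 1042 = 721*(485 + 81) + 1042 = 721*566 + 1042 = 408086 + 1042 = 409128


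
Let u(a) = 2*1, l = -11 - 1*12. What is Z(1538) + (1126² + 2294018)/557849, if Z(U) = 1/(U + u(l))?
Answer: 5485874609/859087460 ≈ 6.3857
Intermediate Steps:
l = -23 (l = -11 - 12 = -23)
u(a) = 2
Z(U) = 1/(2 + U) (Z(U) = 1/(U + 2) = 1/(2 + U))
Z(1538) + (1126² + 2294018)/557849 = 1/(2 + 1538) + (1126² + 2294018)/557849 = 1/1540 + (1267876 + 2294018)*(1/557849) = 1/1540 + 3561894*(1/557849) = 1/1540 + 3561894/557849 = 5485874609/859087460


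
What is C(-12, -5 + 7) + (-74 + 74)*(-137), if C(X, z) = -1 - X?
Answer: 11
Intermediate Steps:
C(-12, -5 + 7) + (-74 + 74)*(-137) = (-1 - 1*(-12)) + (-74 + 74)*(-137) = (-1 + 12) + 0*(-137) = 11 + 0 = 11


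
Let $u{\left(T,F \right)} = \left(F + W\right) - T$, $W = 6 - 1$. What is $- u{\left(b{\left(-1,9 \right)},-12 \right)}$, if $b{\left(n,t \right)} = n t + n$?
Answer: $-3$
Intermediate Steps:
$b{\left(n,t \right)} = n + n t$
$W = 5$ ($W = 6 - 1 = 5$)
$u{\left(T,F \right)} = 5 + F - T$ ($u{\left(T,F \right)} = \left(F + 5\right) - T = \left(5 + F\right) - T = 5 + F - T$)
$- u{\left(b{\left(-1,9 \right)},-12 \right)} = - (5 - 12 - - (1 + 9)) = - (5 - 12 - \left(-1\right) 10) = - (5 - 12 - -10) = - (5 - 12 + 10) = \left(-1\right) 3 = -3$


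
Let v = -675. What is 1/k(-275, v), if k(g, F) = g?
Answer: -1/275 ≈ -0.0036364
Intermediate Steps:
1/k(-275, v) = 1/(-275) = -1/275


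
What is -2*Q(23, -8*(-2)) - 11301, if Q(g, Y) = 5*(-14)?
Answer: -11161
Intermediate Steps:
Q(g, Y) = -70
-2*Q(23, -8*(-2)) - 11301 = -2*(-70) - 11301 = 140 - 11301 = -11161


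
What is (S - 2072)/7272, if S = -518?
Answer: -1295/3636 ≈ -0.35616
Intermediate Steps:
(S - 2072)/7272 = (-518 - 2072)/7272 = -2590*1/7272 = -1295/3636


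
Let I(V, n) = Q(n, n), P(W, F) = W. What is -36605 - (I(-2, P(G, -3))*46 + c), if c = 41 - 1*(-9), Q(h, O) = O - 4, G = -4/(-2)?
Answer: -36563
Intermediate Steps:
G = 2 (G = -4*(-½) = 2)
Q(h, O) = -4 + O
I(V, n) = -4 + n
c = 50 (c = 41 + 9 = 50)
-36605 - (I(-2, P(G, -3))*46 + c) = -36605 - ((-4 + 2)*46 + 50) = -36605 - (-2*46 + 50) = -36605 - (-92 + 50) = -36605 - 1*(-42) = -36605 + 42 = -36563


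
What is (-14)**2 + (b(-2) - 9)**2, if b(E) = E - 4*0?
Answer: 317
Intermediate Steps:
b(E) = E (b(E) = E + 0 = E)
(-14)**2 + (b(-2) - 9)**2 = (-14)**2 + (-2 - 9)**2 = 196 + (-11)**2 = 196 + 121 = 317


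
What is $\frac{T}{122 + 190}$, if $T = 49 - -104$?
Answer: $\frac{51}{104} \approx 0.49038$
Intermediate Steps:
$T = 153$ ($T = 49 + 104 = 153$)
$\frac{T}{122 + 190} = \frac{1}{122 + 190} \cdot 153 = \frac{1}{312} \cdot 153 = \frac{51}{104}$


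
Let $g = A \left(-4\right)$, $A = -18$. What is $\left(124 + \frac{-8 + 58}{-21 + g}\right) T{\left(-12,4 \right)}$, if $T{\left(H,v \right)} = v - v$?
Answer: $0$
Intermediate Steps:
$T{\left(H,v \right)} = 0$
$g = 72$ ($g = \left(-18\right) \left(-4\right) = 72$)
$\left(124 + \frac{-8 + 58}{-21 + g}\right) T{\left(-12,4 \right)} = \left(124 + \frac{-8 + 58}{-21 + 72}\right) 0 = \left(124 + \frac{50}{51}\right) 0 = \frac{6374}{51} \cdot 0 = 0$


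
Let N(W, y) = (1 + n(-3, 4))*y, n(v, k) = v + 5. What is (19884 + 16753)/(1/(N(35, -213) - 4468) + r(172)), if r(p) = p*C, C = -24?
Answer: -187105159/21081697 ≈ -8.8752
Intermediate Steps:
r(p) = -24*p (r(p) = p*(-24) = -24*p)
n(v, k) = 5 + v
N(W, y) = 3*y (N(W, y) = (1 + (5 - 3))*y = (1 + 2)*y = 3*y)
(19884 + 16753)/(1/(N(35, -213) - 4468) + r(172)) = (19884 + 16753)/(1/(3*(-213) - 4468) - 24*172) = 36637/(1/(-639 - 4468) - 4128) = 36637/(1/(-5107) - 4128) = 36637/(-1/5107 - 4128) = 36637/(-21081697/5107) = 36637*(-5107/21081697) = -187105159/21081697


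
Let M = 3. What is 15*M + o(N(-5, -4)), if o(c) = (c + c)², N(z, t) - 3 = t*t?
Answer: 1489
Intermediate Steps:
N(z, t) = 3 + t² (N(z, t) = 3 + t*t = 3 + t²)
o(c) = 4*c² (o(c) = (2*c)² = 4*c²)
15*M + o(N(-5, -4)) = 15*3 + 4*(3 + (-4)²)² = 45 + 4*(3 + 16)² = 45 + 4*19² = 45 + 4*361 = 45 + 1444 = 1489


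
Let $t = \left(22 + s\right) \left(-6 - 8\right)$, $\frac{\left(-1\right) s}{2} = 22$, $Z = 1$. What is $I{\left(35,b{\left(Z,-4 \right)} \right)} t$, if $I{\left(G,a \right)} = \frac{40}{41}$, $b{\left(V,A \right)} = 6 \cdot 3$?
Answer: $\frac{12320}{41} \approx 300.49$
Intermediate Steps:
$b{\left(V,A \right)} = 18$
$s = -44$ ($s = \left(-2\right) 22 = -44$)
$t = 308$ ($t = \left(22 - 44\right) \left(-6 - 8\right) = \left(-22\right) \left(-14\right) = 308$)
$I{\left(G,a \right)} = \frac{40}{41}$ ($I{\left(G,a \right)} = 40 \cdot \frac{1}{41} = \frac{40}{41}$)
$I{\left(35,b{\left(Z,-4 \right)} \right)} t = \frac{40}{41} \cdot 308 = \frac{12320}{41}$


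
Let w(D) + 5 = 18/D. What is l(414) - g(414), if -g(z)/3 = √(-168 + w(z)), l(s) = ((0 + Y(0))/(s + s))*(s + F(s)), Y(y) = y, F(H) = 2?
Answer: 9*I*√10166/23 ≈ 39.454*I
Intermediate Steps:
w(D) = -5 + 18/D
l(s) = 0 (l(s) = ((0 + 0)/(s + s))*(s + 2) = (0/((2*s)))*(2 + s) = (0*(1/(2*s)))*(2 + s) = 0*(2 + s) = 0)
g(z) = -3*√(-173 + 18/z) (g(z) = -3*√(-168 + (-5 + 18/z)) = -3*√(-173 + 18/z))
l(414) - g(414) = 0 - (-3)*√(-173 + 18/414) = 0 - (-3)*√(-173 + 18*(1/414)) = 0 - (-3)*√(-173 + 1/23) = 0 - (-3)*√(-3978/23) = 0 - (-3)*3*I*√10166/23 = 0 - (-9)*I*√10166/23 = 0 + 9*I*√10166/23 = 9*I*√10166/23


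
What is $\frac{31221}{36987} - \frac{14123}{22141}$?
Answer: $\frac{56298920}{272976389} \approx 0.20624$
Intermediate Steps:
$\frac{31221}{36987} - \frac{14123}{22141} = 31221 \cdot \frac{1}{36987} - \frac{14123}{22141} = \frac{10407}{12329} - \frac{14123}{22141} = \frac{56298920}{272976389}$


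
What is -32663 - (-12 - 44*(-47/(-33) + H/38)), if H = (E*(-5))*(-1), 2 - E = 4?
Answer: -1858195/57 ≈ -32600.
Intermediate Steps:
E = -2 (E = 2 - 1*4 = 2 - 4 = -2)
H = -10 (H = -2*(-5)*(-1) = 10*(-1) = -10)
-32663 - (-12 - 44*(-47/(-33) + H/38)) = -32663 - (-12 - 44*(-47/(-33) - 10/38)) = -32663 - (-12 - 44*(-47*(-1/33) - 10*1/38)) = -32663 - (-12 - 44*(47/33 - 5/19)) = -32663 - (-12 - 44*728/627) = -32663 - (-12 - 2912/57) = -32663 - 1*(-3596/57) = -32663 + 3596/57 = -1858195/57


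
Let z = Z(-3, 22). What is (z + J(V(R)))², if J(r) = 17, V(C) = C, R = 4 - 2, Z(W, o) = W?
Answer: 196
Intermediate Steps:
z = -3
R = 2
(z + J(V(R)))² = (-3 + 17)² = 14² = 196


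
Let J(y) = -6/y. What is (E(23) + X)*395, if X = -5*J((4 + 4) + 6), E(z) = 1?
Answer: 8690/7 ≈ 1241.4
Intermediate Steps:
X = 15/7 (X = -(-30)/((4 + 4) + 6) = -(-30)/(8 + 6) = -(-30)/14 = -5*(-3/7) = 15/7 ≈ 2.1429)
(E(23) + X)*395 = (1 + 15/7)*395 = (22/7)*395 = 8690/7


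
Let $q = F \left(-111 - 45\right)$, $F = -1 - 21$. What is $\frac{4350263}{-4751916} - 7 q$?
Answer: $- \frac{114164380247}{4751916} \approx -24025.0$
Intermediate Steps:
$F = -22$ ($F = -1 - 21 = -22$)
$q = 3432$ ($q = - 22 \left(-111 - 45\right) = \left(-22\right) \left(-156\right) = 3432$)
$\frac{4350263}{-4751916} - 7 q = \frac{4350263}{-4751916} - 24024 = 4350263 \left(- \frac{1}{4751916}\right) - 24024 = - \frac{4350263}{4751916} - 24024 = - \frac{114164380247}{4751916}$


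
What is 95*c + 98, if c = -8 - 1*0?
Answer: -662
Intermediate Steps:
c = -8 (c = -8 + 0 = -8)
95*c + 98 = 95*(-8) + 98 = -760 + 98 = -662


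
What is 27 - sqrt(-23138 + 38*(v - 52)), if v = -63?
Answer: 27 - 46*I*sqrt(13) ≈ 27.0 - 165.86*I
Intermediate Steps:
27 - sqrt(-23138 + 38*(v - 52)) = 27 - sqrt(-23138 + 38*(-63 - 52)) = 27 - sqrt(-23138 + 38*(-115)) = 27 - sqrt(-23138 - 4370) = 27 - sqrt(-27508) = 27 - 46*I*sqrt(13)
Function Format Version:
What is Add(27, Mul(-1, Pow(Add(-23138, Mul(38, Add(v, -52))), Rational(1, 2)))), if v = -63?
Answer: Add(27, Mul(-46, I, Pow(13, Rational(1, 2)))) ≈ Add(27.000, Mul(-165.86, I))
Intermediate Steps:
Add(27, Mul(-1, Pow(Add(-23138, Mul(38, Add(v, -52))), Rational(1, 2)))) = Add(27, Mul(-1, Pow(Add(-23138, Mul(38, Add(-63, -52))), Rational(1, 2)))) = Add(27, Mul(-1, Pow(Add(-23138, Mul(38, -115)), Rational(1, 2)))) = Add(27, Mul(-1, Pow(Add(-23138, -4370), Rational(1, 2)))) = Add(27, Mul(-1, Pow(-27508, Rational(1, 2)))) = Add(27, Mul(-1, Mul(46, I, Pow(13, Rational(1, 2))))) = Add(27, Mul(-46, I, Pow(13, Rational(1, 2))))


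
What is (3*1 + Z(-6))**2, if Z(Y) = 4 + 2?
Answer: 81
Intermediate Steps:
Z(Y) = 6
(3*1 + Z(-6))**2 = (3*1 + 6)**2 = (3 + 6)**2 = 9**2 = 81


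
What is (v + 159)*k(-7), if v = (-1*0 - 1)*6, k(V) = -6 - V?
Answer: 153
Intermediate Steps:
v = -6 (v = (0 - 1)*6 = -1*6 = -6)
(v + 159)*k(-7) = (-6 + 159)*(-6 - 1*(-7)) = 153*(-6 + 7) = 153*1 = 153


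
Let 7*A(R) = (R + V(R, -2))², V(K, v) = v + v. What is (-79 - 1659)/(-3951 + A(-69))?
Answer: 6083/11164 ≈ 0.54488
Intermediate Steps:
V(K, v) = 2*v
A(R) = (-4 + R)²/7 (A(R) = (R + 2*(-2))²/7 = (R - 4)²/7 = (-4 + R)²/7)
(-79 - 1659)/(-3951 + A(-69)) = (-79 - 1659)/(-3951 + (-4 - 69)²/7) = -1738/(-3951 + (⅐)*(-73)²) = -1738/(-3951 + (⅐)*5329) = -1738/(-3951 + 5329/7) = -1738/(-22328/7) = -1738*(-7/22328) = 6083/11164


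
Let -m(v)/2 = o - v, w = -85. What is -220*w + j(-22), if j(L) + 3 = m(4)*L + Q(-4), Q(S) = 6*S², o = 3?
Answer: 18749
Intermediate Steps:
m(v) = -6 + 2*v (m(v) = -2*(3 - v) = -6 + 2*v)
j(L) = 93 + 2*L (j(L) = -3 + ((-6 + 2*4)*L + 6*(-4)²) = -3 + ((-6 + 8)*L + 6*16) = -3 + (2*L + 96) = -3 + (96 + 2*L) = 93 + 2*L)
-220*w + j(-22) = -220*(-85) + (93 + 2*(-22)) = 18700 + (93 - 44) = 18700 + 49 = 18749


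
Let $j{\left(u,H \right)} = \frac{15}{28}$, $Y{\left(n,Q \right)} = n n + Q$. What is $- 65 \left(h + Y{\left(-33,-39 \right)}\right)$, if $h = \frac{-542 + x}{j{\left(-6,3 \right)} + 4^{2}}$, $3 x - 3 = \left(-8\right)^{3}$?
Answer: $- \frac{90913550}{1389} \approx -65453.0$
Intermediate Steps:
$Y{\left(n,Q \right)} = Q + n^{2}$ ($Y{\left(n,Q \right)} = n^{2} + Q = Q + n^{2}$)
$j{\left(u,H \right)} = \frac{15}{28}$ ($j{\left(u,H \right)} = 15 \cdot \frac{1}{28} = \frac{15}{28}$)
$x = - \frac{509}{3}$ ($x = 1 + \frac{\left(-8\right)^{3}}{3} = 1 + \frac{1}{3} \left(-512\right) = 1 - \frac{512}{3} = - \frac{509}{3} \approx -169.67$)
$h = - \frac{59780}{1389}$ ($h = \frac{-542 - \frac{509}{3}}{\frac{15}{28} + 4^{2}} = - \frac{2135}{3 \left(\frac{15}{28} + 16\right)} = - \frac{2135}{3 \cdot \frac{463}{28}} = \left(- \frac{2135}{3}\right) \frac{28}{463} = - \frac{59780}{1389} \approx -43.038$)
$- 65 \left(h + Y{\left(-33,-39 \right)}\right) = - 65 \left(- \frac{59780}{1389} - \left(39 - \left(-33\right)^{2}\right)\right) = - 65 \left(- \frac{59780}{1389} + \left(-39 + 1089\right)\right) = - 65 \left(- \frac{59780}{1389} + 1050\right) = \left(-65\right) \frac{1398670}{1389} = - \frac{90913550}{1389}$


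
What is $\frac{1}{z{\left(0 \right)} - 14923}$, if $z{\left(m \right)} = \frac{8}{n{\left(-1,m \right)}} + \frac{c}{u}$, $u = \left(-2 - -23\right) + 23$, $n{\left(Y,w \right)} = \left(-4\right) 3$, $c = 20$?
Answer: $- \frac{33}{492466} \approx -6.701 \cdot 10^{-5}$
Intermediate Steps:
$n{\left(Y,w \right)} = -12$
$u = 44$ ($u = \left(-2 + 23\right) + 23 = 21 + 23 = 44$)
$z{\left(m \right)} = - \frac{7}{33}$ ($z{\left(m \right)} = \frac{8}{-12} + \frac{20}{44} = 8 \left(- \frac{1}{12}\right) + 20 \cdot \frac{1}{44} = - \frac{2}{3} + \frac{5}{11} = - \frac{7}{33}$)
$\frac{1}{z{\left(0 \right)} - 14923} = \frac{1}{- \frac{7}{33} - 14923} = \frac{1}{- \frac{492466}{33}} = - \frac{33}{492466}$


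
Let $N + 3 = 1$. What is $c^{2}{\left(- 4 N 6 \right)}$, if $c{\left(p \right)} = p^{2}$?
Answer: $5308416$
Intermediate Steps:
$N = -2$ ($N = -3 + 1 = -2$)
$c^{2}{\left(- 4 N 6 \right)} = \left(\left(\left(-4\right) \left(-2\right) 6\right)^{2}\right)^{2} = \left(\left(8 \cdot 6\right)^{2}\right)^{2} = \left(48^{2}\right)^{2} = 2304^{2} = 5308416$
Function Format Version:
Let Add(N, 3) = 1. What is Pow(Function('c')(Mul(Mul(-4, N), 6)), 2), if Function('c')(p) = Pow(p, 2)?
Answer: 5308416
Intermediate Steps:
N = -2 (N = Add(-3, 1) = -2)
Pow(Function('c')(Mul(Mul(-4, N), 6)), 2) = Pow(Pow(Mul(Mul(-4, -2), 6), 2), 2) = Pow(Pow(Mul(8, 6), 2), 2) = Pow(Pow(48, 2), 2) = Pow(2304, 2) = 5308416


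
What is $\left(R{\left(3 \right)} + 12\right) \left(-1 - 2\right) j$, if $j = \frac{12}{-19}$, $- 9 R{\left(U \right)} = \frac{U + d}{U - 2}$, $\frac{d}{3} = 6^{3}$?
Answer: $- \frac{2172}{19} \approx -114.32$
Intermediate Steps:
$d = 648$ ($d = 3 \cdot 6^{3} = 3 \cdot 216 = 648$)
$R{\left(U \right)} = - \frac{648 + U}{9 \left(-2 + U\right)}$ ($R{\left(U \right)} = - \frac{\left(U + 648\right) \frac{1}{U - 2}}{9} = - \frac{\left(648 + U\right) \frac{1}{-2 + U}}{9} = - \frac{\frac{1}{-2 + U} \left(648 + U\right)}{9} = - \frac{648 + U}{9 \left(-2 + U\right)}$)
$j = - \frac{12}{19}$ ($j = 12 \left(- \frac{1}{19}\right) = - \frac{12}{19} \approx -0.63158$)
$\left(R{\left(3 \right)} + 12\right) \left(-1 - 2\right) j = \left(\frac{-648 - 3}{9 \left(-2 + 3\right)} + 12\right) \left(-1 - 2\right) \left(- \frac{12}{19}\right) = \left(\frac{-648 - 3}{9 \cdot 1} + 12\right) \left(-3\right) \left(- \frac{12}{19}\right) = \left(\frac{1}{9} \cdot 1 \left(-651\right) + 12\right) \left(-3\right) \left(- \frac{12}{19}\right) = \left(- \frac{217}{3} + 12\right) \left(-3\right) \left(- \frac{12}{19}\right) = \left(- \frac{181}{3}\right) \left(-3\right) \left(- \frac{12}{19}\right) = 181 \left(- \frac{12}{19}\right) = - \frac{2172}{19}$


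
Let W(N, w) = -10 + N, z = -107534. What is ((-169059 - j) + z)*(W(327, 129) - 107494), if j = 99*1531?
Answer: 45889118674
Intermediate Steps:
j = 151569
((-169059 - j) + z)*(W(327, 129) - 107494) = ((-169059 - 1*151569) - 107534)*((-10 + 327) - 107494) = ((-169059 - 151569) - 107534)*(317 - 107494) = (-320628 - 107534)*(-107177) = -428162*(-107177) = 45889118674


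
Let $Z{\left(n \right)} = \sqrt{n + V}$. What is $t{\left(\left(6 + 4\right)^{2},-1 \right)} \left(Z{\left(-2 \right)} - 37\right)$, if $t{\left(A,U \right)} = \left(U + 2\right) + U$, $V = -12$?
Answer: $0$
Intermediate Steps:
$Z{\left(n \right)} = \sqrt{-12 + n}$ ($Z{\left(n \right)} = \sqrt{n - 12} = \sqrt{-12 + n}$)
$t{\left(A,U \right)} = 2 + 2 U$ ($t{\left(A,U \right)} = \left(2 + U\right) + U = 2 + 2 U$)
$t{\left(\left(6 + 4\right)^{2},-1 \right)} \left(Z{\left(-2 \right)} - 37\right) = \left(2 + 2 \left(-1\right)\right) \left(\sqrt{-12 - 2} - 37\right) = \left(2 - 2\right) \left(\sqrt{-14} - 37\right) = 0 \left(i \sqrt{14} - 37\right) = 0 \left(-37 + i \sqrt{14}\right) = 0$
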